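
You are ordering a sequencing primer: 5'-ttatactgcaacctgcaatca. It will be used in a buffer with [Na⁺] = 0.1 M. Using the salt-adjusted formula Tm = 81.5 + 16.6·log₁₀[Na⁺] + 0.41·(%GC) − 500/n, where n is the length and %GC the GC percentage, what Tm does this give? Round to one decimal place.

56.7°C

Length n = 21. T=6, C=6, G=2, A=7
G+C = 8, so %GC = 8/21 × 100 = 38.095%
Salt term: 16.6 × (-1) = -16.6
GC term: 0.41 × 38.095 = 15.619; length term: −500/21 = −23.81
Tm = 81.5 + (-16.6) + 15.619 − 23.81 = 56.709 → 56.7°C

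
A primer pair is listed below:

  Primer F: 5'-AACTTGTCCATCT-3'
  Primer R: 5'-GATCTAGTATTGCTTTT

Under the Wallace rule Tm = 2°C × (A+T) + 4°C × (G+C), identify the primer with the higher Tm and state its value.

Primer R, 44°C

Primer F: A+T=8, G+C=5 → Tm = 2(8)+4(5) = 36°C
Primer R: A+T=12, G+C=5 → Tm = 2(12)+4(5) = 44°C
36°C vs 44°C → primer R is higher.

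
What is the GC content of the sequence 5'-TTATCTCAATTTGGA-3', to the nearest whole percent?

Scanning the sequence gives C=2, G=2, A=4, T=7.
G+C = 2 + 2 = 4 out of 15 bases
%GC = 4/15 × 100 = 26.67% ≈ 27%

27%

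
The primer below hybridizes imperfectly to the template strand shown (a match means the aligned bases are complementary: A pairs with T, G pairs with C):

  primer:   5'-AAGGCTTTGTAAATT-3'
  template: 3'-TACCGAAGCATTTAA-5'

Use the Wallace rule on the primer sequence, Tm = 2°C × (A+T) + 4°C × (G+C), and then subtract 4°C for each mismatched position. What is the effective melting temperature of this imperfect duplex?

30°C

Primer base counts: A=5, T=6, G=3, C=1 → A+T=11, G+C=4
Perfect-match Tm = 2(11) + 4(4) = 22 + 16 = 38°C
Mismatches (positions where the bases are not complementary): 2 (at positions 2, 8)
Effective Tm = 38 − 2×4 = 38 − 8 = 30°C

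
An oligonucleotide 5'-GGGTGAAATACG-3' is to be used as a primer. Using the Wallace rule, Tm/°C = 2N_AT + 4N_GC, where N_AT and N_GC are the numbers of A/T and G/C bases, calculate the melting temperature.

36°C

Scanning the sequence gives T=2, G=5, C=1, A=4.
So N_AT = 6 and N_GC = 6.
Tm = 4·6 + 2·6 = 24 + 12 = 36°C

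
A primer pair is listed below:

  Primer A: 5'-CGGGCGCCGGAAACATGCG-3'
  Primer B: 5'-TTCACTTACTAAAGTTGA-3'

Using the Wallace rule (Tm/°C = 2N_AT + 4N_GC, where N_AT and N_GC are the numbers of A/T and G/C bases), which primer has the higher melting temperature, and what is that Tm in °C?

Primer A, 66°C

Primer A: A+T=5, G+C=14 → Tm = 2(5)+4(14) = 66°C
Primer B: A+T=13, G+C=5 → Tm = 2(13)+4(5) = 46°C
66°C vs 46°C → primer A is higher.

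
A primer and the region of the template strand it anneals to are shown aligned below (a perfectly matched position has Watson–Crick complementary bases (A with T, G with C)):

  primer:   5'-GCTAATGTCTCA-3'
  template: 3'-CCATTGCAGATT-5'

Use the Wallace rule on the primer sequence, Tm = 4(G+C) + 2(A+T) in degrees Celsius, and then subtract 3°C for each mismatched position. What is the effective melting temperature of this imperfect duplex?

25°C

Primer base counts: A=3, T=4, G=2, C=3 → A+T=7, G+C=5
Perfect-match Tm = 2(7) + 4(5) = 14 + 20 = 34°C
Mismatches (positions where the bases are not complementary): 3 (at positions 2, 6, 11)
Effective Tm = 34 − 3×3 = 34 − 9 = 25°C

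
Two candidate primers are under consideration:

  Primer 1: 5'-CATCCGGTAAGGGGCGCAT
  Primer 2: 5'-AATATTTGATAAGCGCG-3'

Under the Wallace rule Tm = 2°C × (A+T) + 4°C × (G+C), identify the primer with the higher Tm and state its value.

Primer 1, 62°C

Primer 1: A+T=7, G+C=12 → Tm = 2(7)+4(12) = 62°C
Primer 2: A+T=11, G+C=6 → Tm = 2(11)+4(6) = 46°C
62°C vs 46°C → primer 1 is higher.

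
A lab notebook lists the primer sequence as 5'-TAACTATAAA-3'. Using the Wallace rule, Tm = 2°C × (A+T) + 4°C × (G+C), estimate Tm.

Base counts: T=3, A=6, C=1, G=0
So N_AT = 9 and N_GC = 1.
Tm = 2(9) + 4(1) = 18 + 4 = 22°C

22°C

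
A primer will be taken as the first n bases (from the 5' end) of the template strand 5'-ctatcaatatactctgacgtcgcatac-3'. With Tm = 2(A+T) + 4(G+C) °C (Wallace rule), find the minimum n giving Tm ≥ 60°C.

n = 22

First 21 bases: CTATCAATATACTCTGACGTC → Tm = 58°C (< 60°C)
First 22 bases: CTATCAATATACTCTGACGTCG → Tm = 62°C (≥ 60°C)
Since every base adds ≥2°C, Tm only increases with n, so the threshold is first crossed at n = 22.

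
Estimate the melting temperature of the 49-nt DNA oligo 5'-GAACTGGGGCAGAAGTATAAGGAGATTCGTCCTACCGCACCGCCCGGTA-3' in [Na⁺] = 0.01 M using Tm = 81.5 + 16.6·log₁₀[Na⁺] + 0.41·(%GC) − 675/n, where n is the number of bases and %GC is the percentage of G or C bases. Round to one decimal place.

Length n = 49. Base counts: G=15, A=13, T=8, C=13
G+C = 28, so %GC = 28/49 × 100 = 57.143%
Salt term: 16.6 × (-2) = -33.2
GC term: 0.41 × 57.143 = 23.429; length term: −675/49 = −13.776
Tm = 81.5 + (-33.2) + 23.429 − 13.776 = 57.953 → 58.0°C

58.0°C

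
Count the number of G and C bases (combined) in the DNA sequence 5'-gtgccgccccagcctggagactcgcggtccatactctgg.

27

Base counts: G=12, T=7, C=15, A=5
G+C = 12 + 15 = 27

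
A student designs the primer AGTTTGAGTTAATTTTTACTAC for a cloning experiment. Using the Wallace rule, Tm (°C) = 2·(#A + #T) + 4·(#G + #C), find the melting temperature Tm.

54°C

Scanning the sequence gives C=2, T=11, A=6, G=3.
So N_AT = 17 and N_GC = 5.
Tm = 2×17 + 4×5 = 54°C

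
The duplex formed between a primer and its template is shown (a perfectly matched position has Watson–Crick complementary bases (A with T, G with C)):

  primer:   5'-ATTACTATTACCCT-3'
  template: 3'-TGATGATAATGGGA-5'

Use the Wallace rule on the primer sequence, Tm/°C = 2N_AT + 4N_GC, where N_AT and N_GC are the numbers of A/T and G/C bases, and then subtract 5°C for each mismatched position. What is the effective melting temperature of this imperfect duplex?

31°C

Primer base counts: A=4, T=6, G=0, C=4 → A+T=10, G+C=4
Perfect-match Tm = 2(10) + 4(4) = 20 + 16 = 36°C
Mismatches (positions where the bases are not complementary): 1 (at position 2)
Effective Tm = 36 − 1×5 = 36 − 5 = 31°C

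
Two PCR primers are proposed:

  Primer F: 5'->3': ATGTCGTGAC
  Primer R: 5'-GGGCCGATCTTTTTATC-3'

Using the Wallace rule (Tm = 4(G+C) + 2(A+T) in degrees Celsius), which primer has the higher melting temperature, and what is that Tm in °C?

Primer F: A+T=5, G+C=5 → Tm = 2(5)+4(5) = 30°C
Primer R: A+T=9, G+C=8 → Tm = 2(9)+4(8) = 50°C
30°C vs 50°C → primer R is higher.

Primer R, 50°C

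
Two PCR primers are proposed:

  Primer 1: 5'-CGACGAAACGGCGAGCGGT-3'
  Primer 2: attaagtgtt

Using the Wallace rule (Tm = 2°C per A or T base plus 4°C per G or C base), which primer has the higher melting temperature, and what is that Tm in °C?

Primer 1: A+T=6, G+C=13 → Tm = 2(6)+4(13) = 64°C
Primer 2: A+T=8, G+C=2 → Tm = 2(8)+4(2) = 24°C
64°C vs 24°C → primer 1 is higher.

Primer 1, 64°C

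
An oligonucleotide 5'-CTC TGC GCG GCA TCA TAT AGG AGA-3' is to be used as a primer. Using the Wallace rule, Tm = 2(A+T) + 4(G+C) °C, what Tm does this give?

74°C

T=5, G=7, A=6, C=6
AT pairs contribute 11, GC pairs contribute 13.
Tm = 2×11 + 4×13 = 74°C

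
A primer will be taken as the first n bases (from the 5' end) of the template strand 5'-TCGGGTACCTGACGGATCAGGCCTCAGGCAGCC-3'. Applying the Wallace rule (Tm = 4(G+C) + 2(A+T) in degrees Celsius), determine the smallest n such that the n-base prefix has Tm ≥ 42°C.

n = 13

First 12 bases: TCGGGTACCTGA → Tm = 38°C (< 42°C)
First 13 bases: TCGGGTACCTGAC → Tm = 42°C (≥ 42°C)
Since every base adds ≥2°C, Tm only increases with n, so the threshold is first crossed at n = 13.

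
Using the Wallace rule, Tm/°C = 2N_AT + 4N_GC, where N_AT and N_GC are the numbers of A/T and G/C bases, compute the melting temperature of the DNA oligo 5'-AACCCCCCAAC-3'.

36°C

Base counts: C=7, A=4, G=0, T=0
A+T = 4, G+C = 7
Tm = 2×4 + 4×7 = 36°C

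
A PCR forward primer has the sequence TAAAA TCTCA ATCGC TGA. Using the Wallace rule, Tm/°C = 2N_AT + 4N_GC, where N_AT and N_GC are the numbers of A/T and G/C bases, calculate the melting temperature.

Scanning the sequence gives A=7, T=5, G=2, C=4.
AT pairs contribute 12, GC pairs contribute 6.
Tm = 2×12 + 4×6 = 48°C

48°C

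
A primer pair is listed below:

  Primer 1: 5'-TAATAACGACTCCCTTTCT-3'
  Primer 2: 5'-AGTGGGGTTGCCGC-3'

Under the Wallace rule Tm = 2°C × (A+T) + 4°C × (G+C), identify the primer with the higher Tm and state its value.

Primer 1: A+T=12, G+C=7 → Tm = 2(12)+4(7) = 52°C
Primer 2: A+T=4, G+C=10 → Tm = 2(4)+4(10) = 48°C
52°C vs 48°C → primer 1 is higher.

Primer 1, 52°C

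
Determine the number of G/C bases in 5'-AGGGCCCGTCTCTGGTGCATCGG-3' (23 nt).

16

T=5, C=7, G=9, A=2
Total G or C: 9 + 7 = 16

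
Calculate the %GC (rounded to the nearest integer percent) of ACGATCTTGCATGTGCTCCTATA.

43%

G=4, C=6, T=8, A=5
G+C = 4 + 6 = 10 out of 23 bases
%GC = 10/23 × 100 = 43.48% ≈ 43%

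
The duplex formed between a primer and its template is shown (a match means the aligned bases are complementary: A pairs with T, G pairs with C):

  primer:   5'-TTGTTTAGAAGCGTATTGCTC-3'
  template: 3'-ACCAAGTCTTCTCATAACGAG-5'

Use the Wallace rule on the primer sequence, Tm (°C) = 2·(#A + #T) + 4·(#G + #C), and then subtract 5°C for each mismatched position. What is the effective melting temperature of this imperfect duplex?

Primer base counts: A=4, T=9, G=5, C=3 → A+T=13, G+C=8
Perfect-match Tm = 2(13) + 4(8) = 26 + 32 = 58°C
Mismatches (positions where the bases are not complementary): 3 (at positions 2, 6, 12)
Effective Tm = 58 − 3×5 = 58 − 15 = 43°C

43°C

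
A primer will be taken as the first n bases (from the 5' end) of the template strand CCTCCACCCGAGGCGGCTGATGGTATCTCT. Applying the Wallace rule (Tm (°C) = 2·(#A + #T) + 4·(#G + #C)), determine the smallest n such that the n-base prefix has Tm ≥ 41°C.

First 11 bases: CCTCCACCCGA → Tm = 38°C (< 41°C)
First 12 bases: CCTCCACCCGAG → Tm = 42°C (≥ 41°C)
Since every base adds ≥2°C, Tm only increases with n, so the threshold is first crossed at n = 12.

n = 12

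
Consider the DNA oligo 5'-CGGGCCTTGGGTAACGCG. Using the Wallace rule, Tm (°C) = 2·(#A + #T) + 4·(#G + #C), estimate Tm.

G=8, A=2, T=3, C=5
So N_AT = 5 and N_GC = 13.
Tm = 2(5) + 4(13) = 10 + 52 = 62°C

62°C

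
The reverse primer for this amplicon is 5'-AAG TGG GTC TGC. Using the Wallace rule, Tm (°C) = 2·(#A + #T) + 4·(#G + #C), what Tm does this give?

Scanning the sequence gives C=2, G=5, T=3, A=2.
So N_AT = 5 and N_GC = 7.
Tm = 2(5) + 4(7) = 10 + 28 = 38°C

38°C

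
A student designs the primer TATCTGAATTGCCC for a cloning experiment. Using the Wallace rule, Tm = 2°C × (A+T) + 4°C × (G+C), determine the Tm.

40°C

Base counts: C=4, T=5, G=2, A=3
So N_AT = 8 and N_GC = 6.
Tm = 2(8) + 4(6) = 16 + 24 = 40°C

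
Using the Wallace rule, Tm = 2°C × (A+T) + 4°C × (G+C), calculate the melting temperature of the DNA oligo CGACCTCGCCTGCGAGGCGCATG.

80°C

C=9, T=3, G=8, A=3
AT pairs contribute 6, GC pairs contribute 17.
Tm = 4·17 + 2·6 = 68 + 12 = 80°C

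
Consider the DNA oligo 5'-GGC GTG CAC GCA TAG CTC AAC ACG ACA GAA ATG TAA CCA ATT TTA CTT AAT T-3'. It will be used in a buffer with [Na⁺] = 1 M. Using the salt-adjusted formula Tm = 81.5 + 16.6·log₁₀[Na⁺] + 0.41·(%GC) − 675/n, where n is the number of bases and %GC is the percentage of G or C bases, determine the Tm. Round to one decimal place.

Length n = 52. Scanning the sequence gives G=9, A=18, C=12, T=13.
G+C = 21, so %GC = 21/52 × 100 = 40.385%
Salt term: 16.6 × (0) = 0
GC term: 0.41 × 40.385 = 16.558; length term: −675/52 = −12.981
Tm = 81.5 + (0) + 16.558 − 12.981 = 85.077 → 85.1°C

85.1°C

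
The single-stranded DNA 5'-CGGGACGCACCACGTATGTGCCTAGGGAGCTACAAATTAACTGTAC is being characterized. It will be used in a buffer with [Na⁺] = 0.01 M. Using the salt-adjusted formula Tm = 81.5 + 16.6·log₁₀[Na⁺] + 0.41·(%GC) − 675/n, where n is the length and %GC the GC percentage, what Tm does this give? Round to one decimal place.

Length n = 46. T=9, A=13, C=12, G=12
G+C = 24, so %GC = 24/46 × 100 = 52.174%
Salt term: 16.6 × (-2) = -33.2
GC term: 0.41 × 52.174 = 21.391; length term: −675/46 = −14.674
Tm = 81.5 + (-33.2) + 21.391 − 14.674 = 55.017 → 55.0°C

55.0°C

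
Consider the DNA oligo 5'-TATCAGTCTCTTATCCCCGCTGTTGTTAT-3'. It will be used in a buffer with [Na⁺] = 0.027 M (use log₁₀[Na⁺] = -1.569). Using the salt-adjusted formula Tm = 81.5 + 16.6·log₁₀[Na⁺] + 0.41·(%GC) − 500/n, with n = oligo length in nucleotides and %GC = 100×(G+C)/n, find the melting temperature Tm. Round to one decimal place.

Length n = 29. Scanning the sequence gives T=13, G=4, A=4, C=8.
G+C = 12, so %GC = 12/29 × 100 = 41.379%
Salt term: 16.6 × (-1.569) = -26.045
GC term: 0.41 × 41.379 = 16.965; length term: −500/29 = −17.241
Tm = 81.5 + (-26.045) + 16.965 − 17.241 = 55.179 → 55.2°C

55.2°C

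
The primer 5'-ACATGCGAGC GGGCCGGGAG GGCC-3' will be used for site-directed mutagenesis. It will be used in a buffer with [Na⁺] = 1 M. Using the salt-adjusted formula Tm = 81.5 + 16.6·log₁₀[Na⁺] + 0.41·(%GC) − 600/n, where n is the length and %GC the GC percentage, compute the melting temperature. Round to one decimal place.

Length n = 24. Scanning the sequence gives A=4, C=7, G=12, T=1.
G+C = 19, so %GC = 19/24 × 100 = 79.167%
Salt term: 16.6 × (0) = 0
GC term: 0.41 × 79.167 = 32.458; length term: −600/24 = −25
Tm = 81.5 + (0) + 32.458 − 25 = 88.958 → 89.0°C

89.0°C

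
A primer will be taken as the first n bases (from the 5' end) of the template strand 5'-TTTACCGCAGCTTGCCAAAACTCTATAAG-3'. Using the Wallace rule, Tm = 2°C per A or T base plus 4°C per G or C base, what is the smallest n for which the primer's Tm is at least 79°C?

n = 29

First 28 bases: TTTACCGCAGCTTGCCAAAACTCTATAA → Tm = 78°C (< 79°C)
First 29 bases: TTTACCGCAGCTTGCCAAAACTCTATAAG → Tm = 82°C (≥ 79°C)
Since every base adds ≥2°C, Tm only increases with n, so the threshold is first crossed at n = 29.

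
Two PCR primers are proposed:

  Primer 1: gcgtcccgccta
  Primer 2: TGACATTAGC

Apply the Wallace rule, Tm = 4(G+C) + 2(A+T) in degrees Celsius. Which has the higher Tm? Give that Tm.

Primer 1: A+T=3, G+C=9 → Tm = 2(3)+4(9) = 42°C
Primer 2: A+T=6, G+C=4 → Tm = 2(6)+4(4) = 28°C
42°C vs 28°C → primer 1 is higher.

Primer 1, 42°C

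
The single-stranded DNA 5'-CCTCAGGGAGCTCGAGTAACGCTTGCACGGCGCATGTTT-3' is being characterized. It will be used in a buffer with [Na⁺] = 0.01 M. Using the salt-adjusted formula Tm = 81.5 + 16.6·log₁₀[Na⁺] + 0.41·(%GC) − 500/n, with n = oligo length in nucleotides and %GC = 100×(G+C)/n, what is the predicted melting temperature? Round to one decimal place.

59.7°C

Length n = 39. Counting bases: A=7, G=12, T=9, C=11
G+C = 23, so %GC = 23/39 × 100 = 58.974%
Salt term: 16.6 × (-2) = -33.2
GC term: 0.41 × 58.974 = 24.179; length term: −500/39 = −12.821
Tm = 81.5 + (-33.2) + 24.179 − 12.821 = 59.658 → 59.7°C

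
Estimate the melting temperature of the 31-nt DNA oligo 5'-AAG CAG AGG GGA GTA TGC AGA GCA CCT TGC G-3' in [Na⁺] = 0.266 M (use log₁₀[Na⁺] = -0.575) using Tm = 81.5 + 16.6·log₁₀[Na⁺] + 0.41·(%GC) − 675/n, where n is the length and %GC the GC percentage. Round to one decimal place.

Length n = 31. Counting bases: C=6, A=9, G=12, T=4
G+C = 18, so %GC = 18/31 × 100 = 58.065%
Salt term: 16.6 × (-0.575) = -9.545
GC term: 0.41 × 58.065 = 23.807; length term: −675/31 = −21.774
Tm = 81.5 + (-9.545) + 23.807 − 21.774 = 73.988 → 74.0°C

74.0°C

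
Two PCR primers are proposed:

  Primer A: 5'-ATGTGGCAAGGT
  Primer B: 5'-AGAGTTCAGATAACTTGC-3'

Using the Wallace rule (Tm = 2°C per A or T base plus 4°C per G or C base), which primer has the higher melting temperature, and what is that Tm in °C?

Primer B, 50°C

Primer A: A+T=6, G+C=6 → Tm = 2(6)+4(6) = 36°C
Primer B: A+T=11, G+C=7 → Tm = 2(11)+4(7) = 50°C
36°C vs 50°C → primer B is higher.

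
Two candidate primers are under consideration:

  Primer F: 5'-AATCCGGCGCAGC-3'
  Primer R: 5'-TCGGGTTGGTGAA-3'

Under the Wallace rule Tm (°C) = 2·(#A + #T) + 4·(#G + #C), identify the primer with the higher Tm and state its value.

Primer F, 44°C

Primer F: A+T=4, G+C=9 → Tm = 2(4)+4(9) = 44°C
Primer R: A+T=6, G+C=7 → Tm = 2(6)+4(7) = 40°C
44°C vs 40°C → primer F is higher.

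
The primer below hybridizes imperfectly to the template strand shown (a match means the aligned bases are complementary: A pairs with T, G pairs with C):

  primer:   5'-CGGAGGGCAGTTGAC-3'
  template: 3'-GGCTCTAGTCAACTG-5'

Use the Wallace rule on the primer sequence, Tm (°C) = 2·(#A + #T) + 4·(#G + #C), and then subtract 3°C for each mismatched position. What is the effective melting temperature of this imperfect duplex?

Primer base counts: A=3, T=2, G=7, C=3 → A+T=5, G+C=10
Perfect-match Tm = 2(5) + 4(10) = 10 + 40 = 50°C
Mismatches (positions where the bases are not complementary): 3 (at positions 2, 6, 7)
Effective Tm = 50 − 3×3 = 50 − 9 = 41°C

41°C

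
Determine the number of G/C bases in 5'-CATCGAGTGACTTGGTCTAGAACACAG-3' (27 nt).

13

C=6, G=7, A=8, T=6
G+C = 7 + 6 = 13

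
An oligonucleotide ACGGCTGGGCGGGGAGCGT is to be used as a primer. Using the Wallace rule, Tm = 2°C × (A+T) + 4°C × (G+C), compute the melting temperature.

68°C

A=2, C=4, T=2, G=11
A+T = 4, G+C = 15
Tm = 2×4 + 4×15 = 68°C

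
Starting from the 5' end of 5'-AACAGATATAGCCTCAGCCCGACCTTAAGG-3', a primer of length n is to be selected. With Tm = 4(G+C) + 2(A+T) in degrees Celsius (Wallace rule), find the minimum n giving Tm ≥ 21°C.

First 8 bases: AACAGATA → Tm = 20°C (< 21°C)
First 9 bases: AACAGATAT → Tm = 22°C (≥ 21°C)
Since every base adds ≥2°C, Tm only increases with n, so the threshold is first crossed at n = 9.

n = 9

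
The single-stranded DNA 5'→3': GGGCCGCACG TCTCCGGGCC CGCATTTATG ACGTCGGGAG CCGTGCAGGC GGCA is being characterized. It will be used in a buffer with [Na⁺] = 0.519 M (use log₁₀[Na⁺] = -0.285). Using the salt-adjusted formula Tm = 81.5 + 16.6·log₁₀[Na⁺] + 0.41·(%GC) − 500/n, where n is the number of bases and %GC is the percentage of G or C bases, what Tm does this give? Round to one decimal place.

Length n = 54. Base counts: C=18, A=7, T=8, G=21
G+C = 39, so %GC = 39/54 × 100 = 72.222%
Salt term: 16.6 × (-0.285) = -4.731
GC term: 0.41 × 72.222 = 29.611; length term: −500/54 = −9.259
Tm = 81.5 + (-4.731) + 29.611 − 9.259 = 97.121 → 97.1°C

97.1°C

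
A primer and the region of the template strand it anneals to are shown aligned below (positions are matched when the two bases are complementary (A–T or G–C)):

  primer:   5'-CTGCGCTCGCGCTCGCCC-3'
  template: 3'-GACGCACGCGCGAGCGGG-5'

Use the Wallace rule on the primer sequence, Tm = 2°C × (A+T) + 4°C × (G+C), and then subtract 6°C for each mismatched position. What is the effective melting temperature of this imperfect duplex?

54°C

Primer base counts: A=0, T=3, G=5, C=10 → A+T=3, G+C=15
Perfect-match Tm = 2(3) + 4(15) = 6 + 60 = 66°C
Mismatches (positions where the bases are not complementary): 2 (at positions 6, 7)
Effective Tm = 66 − 2×6 = 66 − 12 = 54°C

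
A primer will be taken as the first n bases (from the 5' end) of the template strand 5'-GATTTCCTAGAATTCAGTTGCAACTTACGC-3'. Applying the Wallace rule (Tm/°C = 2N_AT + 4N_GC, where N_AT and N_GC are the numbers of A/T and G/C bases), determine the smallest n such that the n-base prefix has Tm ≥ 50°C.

First 18 bases: GATTTCCTAGAATTCAGT → Tm = 48°C (< 50°C)
First 19 bases: GATTTCCTAGAATTCAGTT → Tm = 50°C (≥ 50°C)
Each additional base adds 2°C (A/T) or 4°C (G/C), so Tm is non-decreasing in n; n = 19 is the first length to reach 50°C.

n = 19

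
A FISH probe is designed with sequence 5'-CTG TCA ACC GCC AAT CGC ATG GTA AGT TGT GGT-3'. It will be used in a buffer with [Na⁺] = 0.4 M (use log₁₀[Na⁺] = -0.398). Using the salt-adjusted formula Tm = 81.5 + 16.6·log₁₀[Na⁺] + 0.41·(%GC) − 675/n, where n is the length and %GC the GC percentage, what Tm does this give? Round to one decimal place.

75.6°C

Length n = 33. Scanning the sequence gives T=9, G=9, C=8, A=7.
G+C = 17, so %GC = 17/33 × 100 = 51.515%
Salt term: 16.6 × (-0.398) = -6.607
GC term: 0.41 × 51.515 = 21.121; length term: −675/33 = −20.455
Tm = 81.5 + (-6.607) + 21.121 − 20.455 = 75.559 → 75.6°C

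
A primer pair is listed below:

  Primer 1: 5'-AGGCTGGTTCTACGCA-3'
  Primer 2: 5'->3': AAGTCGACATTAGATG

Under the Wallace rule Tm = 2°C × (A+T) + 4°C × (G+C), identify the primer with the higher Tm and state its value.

Primer 1, 50°C

Primer 1: A+T=7, G+C=9 → Tm = 2(7)+4(9) = 50°C
Primer 2: A+T=10, G+C=6 → Tm = 2(10)+4(6) = 44°C
50°C vs 44°C → primer 1 is higher.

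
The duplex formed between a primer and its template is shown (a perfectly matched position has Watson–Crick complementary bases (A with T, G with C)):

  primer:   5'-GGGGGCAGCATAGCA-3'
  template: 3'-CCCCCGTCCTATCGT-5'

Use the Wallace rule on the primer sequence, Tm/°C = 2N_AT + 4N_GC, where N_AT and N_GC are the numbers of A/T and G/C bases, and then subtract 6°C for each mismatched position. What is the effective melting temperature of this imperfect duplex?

44°C

Primer base counts: A=4, T=1, G=7, C=3 → A+T=5, G+C=10
Perfect-match Tm = 2(5) + 4(10) = 10 + 40 = 50°C
Mismatches (positions where the bases are not complementary): 1 (at position 9)
Effective Tm = 50 − 1×6 = 50 − 6 = 44°C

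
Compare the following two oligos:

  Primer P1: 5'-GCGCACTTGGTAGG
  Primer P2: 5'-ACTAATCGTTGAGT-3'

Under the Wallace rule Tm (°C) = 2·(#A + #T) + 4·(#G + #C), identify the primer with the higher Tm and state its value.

Primer P1: A+T=5, G+C=9 → Tm = 2(5)+4(9) = 46°C
Primer P2: A+T=9, G+C=5 → Tm = 2(9)+4(5) = 38°C
46°C vs 38°C → primer P1 is higher.

Primer P1, 46°C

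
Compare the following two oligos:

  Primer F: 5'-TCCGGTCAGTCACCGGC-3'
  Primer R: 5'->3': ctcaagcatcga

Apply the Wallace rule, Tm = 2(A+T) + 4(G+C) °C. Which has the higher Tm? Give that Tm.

Primer F: A+T=5, G+C=12 → Tm = 2(5)+4(12) = 58°C
Primer R: A+T=6, G+C=6 → Tm = 2(6)+4(6) = 36°C
58°C vs 36°C → primer F is higher.

Primer F, 58°C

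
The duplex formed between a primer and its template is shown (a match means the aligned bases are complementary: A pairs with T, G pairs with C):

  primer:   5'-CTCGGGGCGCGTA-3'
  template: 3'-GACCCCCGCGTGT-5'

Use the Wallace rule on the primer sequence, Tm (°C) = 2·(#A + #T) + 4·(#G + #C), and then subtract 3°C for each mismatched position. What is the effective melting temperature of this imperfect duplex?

37°C

Primer base counts: A=1, T=2, G=6, C=4 → A+T=3, G+C=10
Perfect-match Tm = 2(3) + 4(10) = 6 + 40 = 46°C
Mismatches (positions where the bases are not complementary): 3 (at positions 3, 11, 12)
Effective Tm = 46 − 3×3 = 46 − 9 = 37°C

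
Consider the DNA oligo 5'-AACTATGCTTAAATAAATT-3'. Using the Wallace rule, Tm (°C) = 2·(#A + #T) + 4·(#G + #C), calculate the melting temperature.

Base counts: T=7, G=1, A=9, C=2
AT pairs contribute 16, GC pairs contribute 3.
Tm = 2×16 + 4×3 = 44°C

44°C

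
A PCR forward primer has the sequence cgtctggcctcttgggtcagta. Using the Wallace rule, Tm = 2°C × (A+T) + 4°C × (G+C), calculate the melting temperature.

Base counts: C=6, T=7, A=2, G=7
A+T = 9, G+C = 13
Tm = 2×9 + 4×13 = 70°C

70°C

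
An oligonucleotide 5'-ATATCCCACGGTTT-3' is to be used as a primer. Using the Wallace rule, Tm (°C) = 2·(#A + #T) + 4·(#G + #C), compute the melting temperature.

40°C

Counting bases: T=5, G=2, A=3, C=4
A+T = 8, G+C = 6
Tm = 2(8) + 4(6) = 16 + 24 = 40°C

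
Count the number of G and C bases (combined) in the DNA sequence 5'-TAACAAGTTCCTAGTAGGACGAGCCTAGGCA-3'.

A=10, T=6, C=7, G=8
G+C = 8 + 7 = 15

15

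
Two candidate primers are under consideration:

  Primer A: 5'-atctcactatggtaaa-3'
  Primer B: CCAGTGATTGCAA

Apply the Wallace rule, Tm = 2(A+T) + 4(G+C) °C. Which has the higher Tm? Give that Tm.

Primer A: A+T=11, G+C=5 → Tm = 2(11)+4(5) = 42°C
Primer B: A+T=7, G+C=6 → Tm = 2(7)+4(6) = 38°C
42°C vs 38°C → primer A is higher.

Primer A, 42°C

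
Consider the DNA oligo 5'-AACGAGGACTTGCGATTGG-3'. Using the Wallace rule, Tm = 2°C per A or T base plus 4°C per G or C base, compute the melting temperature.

Base counts: G=7, C=3, A=5, T=4
A+T = 9, G+C = 10
Tm = 4·10 + 2·9 = 40 + 18 = 58°C

58°C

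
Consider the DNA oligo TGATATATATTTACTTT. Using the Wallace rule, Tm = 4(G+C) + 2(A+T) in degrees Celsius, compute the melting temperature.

38°C

Counting bases: A=5, C=1, G=1, T=10
A+T = 15, G+C = 2
Tm = 2(15) + 4(2) = 30 + 8 = 38°C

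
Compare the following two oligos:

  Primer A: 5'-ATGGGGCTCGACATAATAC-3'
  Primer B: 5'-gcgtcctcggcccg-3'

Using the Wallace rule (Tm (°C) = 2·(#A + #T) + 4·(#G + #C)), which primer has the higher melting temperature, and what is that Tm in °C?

Primer A: A+T=10, G+C=9 → Tm = 2(10)+4(9) = 56°C
Primer B: A+T=2, G+C=12 → Tm = 2(2)+4(12) = 52°C
56°C vs 52°C → primer A is higher.

Primer A, 56°C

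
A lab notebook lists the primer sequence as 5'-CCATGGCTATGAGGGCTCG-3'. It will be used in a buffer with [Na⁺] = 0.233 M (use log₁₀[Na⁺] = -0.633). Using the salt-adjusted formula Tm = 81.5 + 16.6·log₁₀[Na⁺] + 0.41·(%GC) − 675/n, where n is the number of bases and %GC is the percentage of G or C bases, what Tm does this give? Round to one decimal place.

61.4°C

Length n = 19. Counting bases: T=4, G=7, C=5, A=3
G+C = 12, so %GC = 12/19 × 100 = 63.158%
Salt term: 16.6 × (-0.633) = -10.508
GC term: 0.41 × 63.158 = 25.895; length term: −675/19 = −35.526
Tm = 81.5 + (-10.508) + 25.895 − 35.526 = 61.361 → 61.4°C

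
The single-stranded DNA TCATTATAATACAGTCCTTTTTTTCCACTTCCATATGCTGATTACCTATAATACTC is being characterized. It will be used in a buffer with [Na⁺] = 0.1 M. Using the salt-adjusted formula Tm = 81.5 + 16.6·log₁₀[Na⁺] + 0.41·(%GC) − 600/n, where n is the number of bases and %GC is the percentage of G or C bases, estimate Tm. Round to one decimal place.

Length n = 56. Counting bases: A=15, T=24, G=3, C=14
G+C = 17, so %GC = 17/56 × 100 = 30.357%
Salt term: 16.6 × (-1) = -16.6
GC term: 0.41 × 30.357 = 12.446; length term: −600/56 = −10.714
Tm = 81.5 + (-16.6) + 12.446 − 10.714 = 66.632 → 66.6°C

66.6°C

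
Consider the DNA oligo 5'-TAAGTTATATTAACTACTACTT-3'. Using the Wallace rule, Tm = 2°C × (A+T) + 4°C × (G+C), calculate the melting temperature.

52°C

Scanning the sequence gives T=10, C=3, G=1, A=8.
So N_AT = 18 and N_GC = 4.
Tm = 4·4 + 2·18 = 16 + 36 = 52°C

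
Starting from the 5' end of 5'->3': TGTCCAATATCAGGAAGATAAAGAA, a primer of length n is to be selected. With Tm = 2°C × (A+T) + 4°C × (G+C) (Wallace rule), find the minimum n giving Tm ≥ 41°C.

First 14 bases: TGTCCAATATCAGG → Tm = 40°C (< 41°C)
First 15 bases: TGTCCAATATCAGGA → Tm = 42°C (≥ 41°C)
Since every base adds ≥2°C, Tm only increases with n, so the threshold is first crossed at n = 15.

n = 15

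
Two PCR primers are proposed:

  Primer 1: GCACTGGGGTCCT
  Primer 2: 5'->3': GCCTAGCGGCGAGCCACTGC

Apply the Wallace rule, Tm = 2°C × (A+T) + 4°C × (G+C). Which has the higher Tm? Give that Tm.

Primer 2, 70°C

Primer 1: A+T=4, G+C=9 → Tm = 2(4)+4(9) = 44°C
Primer 2: A+T=5, G+C=15 → Tm = 2(5)+4(15) = 70°C
44°C vs 70°C → primer 2 is higher.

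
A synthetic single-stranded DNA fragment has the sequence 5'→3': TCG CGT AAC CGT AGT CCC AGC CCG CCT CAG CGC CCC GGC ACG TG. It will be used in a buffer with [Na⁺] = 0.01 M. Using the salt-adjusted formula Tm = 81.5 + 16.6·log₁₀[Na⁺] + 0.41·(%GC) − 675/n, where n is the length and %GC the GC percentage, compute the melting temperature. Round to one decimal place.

62.8°C

Length n = 44. Counting bases: T=6, G=12, C=20, A=6
G+C = 32, so %GC = 32/44 × 100 = 72.727%
Salt term: 16.6 × (-2) = -33.2
GC term: 0.41 × 72.727 = 29.818; length term: −675/44 = −15.341
Tm = 81.5 + (-33.2) + 29.818 − 15.341 = 62.777 → 62.8°C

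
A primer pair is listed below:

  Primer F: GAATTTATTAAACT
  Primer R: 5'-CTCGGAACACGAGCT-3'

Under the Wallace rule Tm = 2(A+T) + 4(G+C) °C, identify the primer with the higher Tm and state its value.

Primer F: A+T=12, G+C=2 → Tm = 2(12)+4(2) = 32°C
Primer R: A+T=6, G+C=9 → Tm = 2(6)+4(9) = 48°C
32°C vs 48°C → primer R is higher.

Primer R, 48°C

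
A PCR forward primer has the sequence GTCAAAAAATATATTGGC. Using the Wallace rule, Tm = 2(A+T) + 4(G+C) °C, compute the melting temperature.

Counting bases: A=8, C=2, T=5, G=3
A+T = 13, G+C = 5
Tm = 4·5 + 2·13 = 20 + 26 = 46°C

46°C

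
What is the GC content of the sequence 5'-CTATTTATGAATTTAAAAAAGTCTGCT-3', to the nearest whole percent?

Base counts: A=10, C=3, T=11, G=3
G+C = 3 + 3 = 6 out of 27 bases
%GC = 6/27 × 100 = 22.22% ≈ 22%

22%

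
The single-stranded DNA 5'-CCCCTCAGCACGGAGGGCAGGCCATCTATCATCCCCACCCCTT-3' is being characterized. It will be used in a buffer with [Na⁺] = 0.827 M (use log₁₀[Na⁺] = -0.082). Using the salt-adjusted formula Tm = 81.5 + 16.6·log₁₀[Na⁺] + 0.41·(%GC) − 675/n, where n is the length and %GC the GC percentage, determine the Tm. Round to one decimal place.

91.1°C

Length n = 43. Counting bases: G=8, C=20, A=8, T=7
G+C = 28, so %GC = 28/43 × 100 = 65.116%
Salt term: 16.6 × (-0.082) = -1.361
GC term: 0.41 × 65.116 = 26.698; length term: −675/43 = −15.698
Tm = 81.5 + (-1.361) + 26.698 − 15.698 = 91.139 → 91.1°C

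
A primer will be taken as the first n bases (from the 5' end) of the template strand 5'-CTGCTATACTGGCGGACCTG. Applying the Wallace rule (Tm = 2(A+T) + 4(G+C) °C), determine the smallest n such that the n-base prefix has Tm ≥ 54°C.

n = 17

First 16 bases: CTGCTATACTGGCGGA → Tm = 50°C (< 54°C)
First 17 bases: CTGCTATACTGGCGGAC → Tm = 54°C (≥ 54°C)
Since every base adds ≥2°C, Tm only increases with n, so the threshold is first crossed at n = 17.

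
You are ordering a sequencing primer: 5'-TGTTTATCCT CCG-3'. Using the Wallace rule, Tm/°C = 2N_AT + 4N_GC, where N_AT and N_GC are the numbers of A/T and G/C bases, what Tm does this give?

38°C

A=1, C=4, T=6, G=2
AT pairs contribute 7, GC pairs contribute 6.
Tm = 2×7 + 4×6 = 38°C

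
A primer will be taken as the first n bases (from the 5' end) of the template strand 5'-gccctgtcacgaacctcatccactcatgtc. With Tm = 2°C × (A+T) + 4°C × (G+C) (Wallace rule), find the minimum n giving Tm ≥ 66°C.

n = 21

First 20 bases: GCCCTGTCACGAACCTCATC → Tm = 64°C (< 66°C)
First 21 bases: GCCCTGTCACGAACCTCATCC → Tm = 68°C (≥ 66°C)
Since every base adds ≥2°C, Tm only increases with n, so the threshold is first crossed at n = 21.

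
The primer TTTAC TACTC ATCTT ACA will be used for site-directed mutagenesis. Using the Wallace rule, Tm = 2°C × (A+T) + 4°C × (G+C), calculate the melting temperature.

46°C

C=5, A=5, G=0, T=8
A+T = 13, G+C = 5
Tm = 2×13 + 4×5 = 46°C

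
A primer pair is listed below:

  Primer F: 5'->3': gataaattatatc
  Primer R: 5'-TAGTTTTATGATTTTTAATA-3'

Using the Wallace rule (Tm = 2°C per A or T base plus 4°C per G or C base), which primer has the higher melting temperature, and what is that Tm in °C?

Primer R, 44°C

Primer F: A+T=11, G+C=2 → Tm = 2(11)+4(2) = 30°C
Primer R: A+T=18, G+C=2 → Tm = 2(18)+4(2) = 44°C
30°C vs 44°C → primer R is higher.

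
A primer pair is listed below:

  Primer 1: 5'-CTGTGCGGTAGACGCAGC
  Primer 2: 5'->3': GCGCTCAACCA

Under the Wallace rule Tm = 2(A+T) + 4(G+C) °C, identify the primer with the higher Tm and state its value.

Primer 1, 60°C

Primer 1: A+T=6, G+C=12 → Tm = 2(6)+4(12) = 60°C
Primer 2: A+T=4, G+C=7 → Tm = 2(4)+4(7) = 36°C
60°C vs 36°C → primer 1 is higher.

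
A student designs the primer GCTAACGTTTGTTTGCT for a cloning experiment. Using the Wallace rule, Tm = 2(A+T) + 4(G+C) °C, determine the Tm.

48°C

Counting bases: C=3, G=4, A=2, T=8
AT pairs contribute 10, GC pairs contribute 7.
Tm = 2(10) + 4(7) = 20 + 28 = 48°C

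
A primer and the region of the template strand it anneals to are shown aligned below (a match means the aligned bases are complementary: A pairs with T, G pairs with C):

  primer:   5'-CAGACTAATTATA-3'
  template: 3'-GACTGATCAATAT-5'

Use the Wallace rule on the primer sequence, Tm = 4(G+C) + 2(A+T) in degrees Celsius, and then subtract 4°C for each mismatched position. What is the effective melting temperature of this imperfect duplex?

24°C

Primer base counts: A=6, T=4, G=1, C=2 → A+T=10, G+C=3
Perfect-match Tm = 2(10) + 4(3) = 20 + 12 = 32°C
Mismatches (positions where the bases are not complementary): 2 (at positions 2, 8)
Effective Tm = 32 − 2×4 = 32 − 8 = 24°C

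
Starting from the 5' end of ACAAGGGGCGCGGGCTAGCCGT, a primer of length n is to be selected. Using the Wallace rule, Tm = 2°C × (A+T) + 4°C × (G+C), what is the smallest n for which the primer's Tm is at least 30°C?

First 8 bases: ACAAGGGG → Tm = 26°C (< 30°C)
First 9 bases: ACAAGGGGC → Tm = 30°C (≥ 30°C)
Since every base adds ≥2°C, Tm only increases with n, so the threshold is first crossed at n = 9.

n = 9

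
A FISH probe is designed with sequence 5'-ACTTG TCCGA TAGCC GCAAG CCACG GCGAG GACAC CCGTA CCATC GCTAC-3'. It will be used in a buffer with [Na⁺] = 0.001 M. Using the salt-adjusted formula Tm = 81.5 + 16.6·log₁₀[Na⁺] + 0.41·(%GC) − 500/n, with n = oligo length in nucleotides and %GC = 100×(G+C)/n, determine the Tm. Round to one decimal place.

Length n = 50. Counting bases: G=12, T=7, C=19, A=12
G+C = 31, so %GC = 31/50 × 100 = 62%
Salt term: 16.6 × (-3) = -49.8
GC term: 0.41 × 62 = 25.42; length term: −500/50 = −10
Tm = 81.5 + (-49.8) + 25.42 − 10 = 47.12 → 47.1°C

47.1°C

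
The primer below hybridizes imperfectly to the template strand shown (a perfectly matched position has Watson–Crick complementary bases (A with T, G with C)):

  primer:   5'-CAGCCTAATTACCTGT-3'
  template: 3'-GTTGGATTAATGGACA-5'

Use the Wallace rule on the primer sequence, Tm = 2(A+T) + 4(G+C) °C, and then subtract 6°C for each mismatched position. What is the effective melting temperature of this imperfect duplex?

40°C

Primer base counts: A=4, T=5, G=2, C=5 → A+T=9, G+C=7
Perfect-match Tm = 2(9) + 4(7) = 18 + 28 = 46°C
Mismatches (positions where the bases are not complementary): 1 (at position 3)
Effective Tm = 46 − 1×6 = 46 − 6 = 40°C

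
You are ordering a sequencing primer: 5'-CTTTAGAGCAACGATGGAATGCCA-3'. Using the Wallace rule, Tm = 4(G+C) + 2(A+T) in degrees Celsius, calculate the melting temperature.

70°C

Base counts: G=6, C=5, T=5, A=8
AT pairs contribute 13, GC pairs contribute 11.
Tm = 2×13 + 4×11 = 70°C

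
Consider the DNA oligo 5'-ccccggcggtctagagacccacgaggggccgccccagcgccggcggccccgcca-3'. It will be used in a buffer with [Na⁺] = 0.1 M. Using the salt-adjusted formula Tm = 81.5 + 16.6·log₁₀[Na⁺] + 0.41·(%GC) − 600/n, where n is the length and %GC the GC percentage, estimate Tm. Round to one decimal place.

Length n = 54. Scanning the sequence gives T=2, A=7, G=19, C=26.
G+C = 45, so %GC = 45/54 × 100 = 83.333%
Salt term: 16.6 × (-1) = -16.6
GC term: 0.41 × 83.333 = 34.167; length term: −600/54 = −11.111
Tm = 81.5 + (-16.6) + 34.167 − 11.111 = 87.956 → 88.0°C

88.0°C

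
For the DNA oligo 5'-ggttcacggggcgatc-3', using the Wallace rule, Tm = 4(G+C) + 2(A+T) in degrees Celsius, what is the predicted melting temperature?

Base counts: A=2, C=4, T=3, G=7
AT pairs contribute 5, GC pairs contribute 11.
Tm = 2×5 + 4×11 = 54°C

54°C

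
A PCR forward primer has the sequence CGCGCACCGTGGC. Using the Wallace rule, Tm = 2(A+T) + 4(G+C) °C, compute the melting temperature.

48°C

Counting bases: T=1, A=1, C=6, G=5
A+T = 2, G+C = 11
Tm = 2(2) + 4(11) = 4 + 44 = 48°C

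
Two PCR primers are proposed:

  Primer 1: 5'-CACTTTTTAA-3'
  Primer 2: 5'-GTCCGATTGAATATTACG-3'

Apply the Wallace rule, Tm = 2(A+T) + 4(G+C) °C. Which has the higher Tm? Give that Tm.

Primer 2, 50°C

Primer 1: A+T=8, G+C=2 → Tm = 2(8)+4(2) = 24°C
Primer 2: A+T=11, G+C=7 → Tm = 2(11)+4(7) = 50°C
24°C vs 50°C → primer 2 is higher.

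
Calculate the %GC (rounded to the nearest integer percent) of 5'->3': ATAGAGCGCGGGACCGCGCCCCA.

Base counts: C=9, A=5, T=1, G=8
G+C = 8 + 9 = 17 out of 23 bases
%GC = 17/23 × 100 = 73.91% ≈ 74%

74%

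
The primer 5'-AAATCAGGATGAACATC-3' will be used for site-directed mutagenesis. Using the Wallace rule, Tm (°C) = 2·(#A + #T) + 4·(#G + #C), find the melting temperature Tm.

Counting bases: T=3, C=3, G=3, A=8
AT pairs contribute 11, GC pairs contribute 6.
Tm = 2(11) + 4(6) = 22 + 24 = 46°C

46°C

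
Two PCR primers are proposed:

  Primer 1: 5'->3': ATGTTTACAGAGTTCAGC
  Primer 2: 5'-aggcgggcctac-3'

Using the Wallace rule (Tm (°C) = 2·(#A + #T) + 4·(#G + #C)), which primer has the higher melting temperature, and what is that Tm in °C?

Primer 1: A+T=11, G+C=7 → Tm = 2(11)+4(7) = 50°C
Primer 2: A+T=3, G+C=9 → Tm = 2(3)+4(9) = 42°C
50°C vs 42°C → primer 1 is higher.

Primer 1, 50°C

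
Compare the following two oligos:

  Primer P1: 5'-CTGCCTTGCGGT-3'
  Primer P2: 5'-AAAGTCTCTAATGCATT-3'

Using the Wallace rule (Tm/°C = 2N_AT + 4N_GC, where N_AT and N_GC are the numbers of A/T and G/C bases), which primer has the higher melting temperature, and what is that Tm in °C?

Primer P2, 44°C

Primer P1: A+T=4, G+C=8 → Tm = 2(4)+4(8) = 40°C
Primer P2: A+T=12, G+C=5 → Tm = 2(12)+4(5) = 44°C
40°C vs 44°C → primer P2 is higher.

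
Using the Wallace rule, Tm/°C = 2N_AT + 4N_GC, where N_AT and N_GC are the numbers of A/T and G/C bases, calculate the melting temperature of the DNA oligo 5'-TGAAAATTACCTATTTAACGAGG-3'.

Base counts: G=4, T=7, C=3, A=9
So N_AT = 16 and N_GC = 7.
Tm = 2(16) + 4(7) = 32 + 28 = 60°C

60°C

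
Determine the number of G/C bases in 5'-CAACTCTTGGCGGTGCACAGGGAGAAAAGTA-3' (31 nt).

16

Counting bases: G=10, C=6, T=5, A=10
G+C = 10 + 6 = 16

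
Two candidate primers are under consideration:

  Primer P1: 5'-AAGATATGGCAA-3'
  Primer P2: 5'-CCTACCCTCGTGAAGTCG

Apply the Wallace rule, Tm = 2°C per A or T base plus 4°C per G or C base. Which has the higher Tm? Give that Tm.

Primer P2, 58°C

Primer P1: A+T=8, G+C=4 → Tm = 2(8)+4(4) = 32°C
Primer P2: A+T=7, G+C=11 → Tm = 2(7)+4(11) = 58°C
32°C vs 58°C → primer P2 is higher.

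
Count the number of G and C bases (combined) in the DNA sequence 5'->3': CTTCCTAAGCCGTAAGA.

8

Base counts: C=5, A=5, T=4, G=3
G+C = 3 + 5 = 8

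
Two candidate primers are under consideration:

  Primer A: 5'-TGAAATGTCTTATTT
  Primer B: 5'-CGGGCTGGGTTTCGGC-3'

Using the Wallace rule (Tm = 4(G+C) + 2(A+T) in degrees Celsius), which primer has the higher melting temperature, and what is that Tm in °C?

Primer B, 56°C

Primer A: A+T=12, G+C=3 → Tm = 2(12)+4(3) = 36°C
Primer B: A+T=4, G+C=12 → Tm = 2(4)+4(12) = 56°C
36°C vs 56°C → primer B is higher.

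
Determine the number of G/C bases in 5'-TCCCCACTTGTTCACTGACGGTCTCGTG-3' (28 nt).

Base counts: T=9, G=6, C=10, A=3
G+C = 6 + 10 = 16

16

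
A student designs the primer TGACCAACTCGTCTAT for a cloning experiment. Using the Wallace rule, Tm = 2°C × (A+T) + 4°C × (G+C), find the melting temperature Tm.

Base counts: G=2, C=5, T=5, A=4
So N_AT = 9 and N_GC = 7.
Tm = 4·7 + 2·9 = 28 + 18 = 46°C

46°C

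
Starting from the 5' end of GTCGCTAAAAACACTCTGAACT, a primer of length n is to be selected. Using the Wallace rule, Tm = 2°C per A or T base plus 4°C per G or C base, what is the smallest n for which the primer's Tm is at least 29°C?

n = 11

First 10 bases: GTCGCTAAAA → Tm = 28°C (< 29°C)
First 11 bases: GTCGCTAAAAA → Tm = 30°C (≥ 29°C)
Since every base adds ≥2°C, Tm only increases with n, so the threshold is first crossed at n = 11.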